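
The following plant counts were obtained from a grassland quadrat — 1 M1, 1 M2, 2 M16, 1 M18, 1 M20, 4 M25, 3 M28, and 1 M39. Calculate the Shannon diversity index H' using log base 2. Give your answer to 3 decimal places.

2.753

Total N = 1+1+2+1+1+4+3+1 = 14, so the proportions are 0.07143, 0.07143, 0.14286, 0.07143, 0.07143, 0.28571, 0.21429, 0.07143 (working shown to 5 dp, full precision carried).
Each pᵢ log₂ pᵢ term: 0.07143×(-3.80735)=-0.27195, 0.07143×(-3.80735)=-0.27195, 0.14286×(-2.80735)=-0.40105, 0.07143×(-3.80735)=-0.27195, 0.07143×(-3.80735)=-0.27195, 0.28571×(-1.80735)=-0.51639, 0.21429×(-2.22239)=-0.47623, 0.07143×(-3.80735)=-0.27195.
Sum = -2.75343, so H' = 2.753.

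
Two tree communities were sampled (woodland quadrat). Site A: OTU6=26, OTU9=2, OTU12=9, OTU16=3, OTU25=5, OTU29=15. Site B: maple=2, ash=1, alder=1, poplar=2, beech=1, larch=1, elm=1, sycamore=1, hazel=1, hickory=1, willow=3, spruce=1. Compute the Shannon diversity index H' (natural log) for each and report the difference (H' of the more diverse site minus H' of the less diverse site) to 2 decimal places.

Site A: N=60, proportions 0.43333, 0.03333, 0.15, 0.05, 0.08333, 0.25, giving H' = 1.46375 (working shown to 5 dp, full precision carried).
Site B: N=16, proportions 0.125, 0.0625, 0.0625, 0.125, 0.0625, 0.0625, 0.0625, 0.0625, 0.0625, 0.0625, 0.1875, 0.0625, giving H' = 2.39331.
Difference = |1.46375 − 2.39331| = 0.92956, i.e. 0.93 to 2 decimal places.

0.93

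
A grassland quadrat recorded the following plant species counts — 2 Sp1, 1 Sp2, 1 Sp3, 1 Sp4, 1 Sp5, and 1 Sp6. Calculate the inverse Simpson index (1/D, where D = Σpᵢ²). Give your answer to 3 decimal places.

5.444

Total N = 2+1+1+1+1+1 = 7, so the proportions are 0.2857143, 0.1428571, 0.1428571, 0.1428571, 0.1428571, 0.1428571 (working shown to 7 dp, full precision carried).
D = 0.2857143² + 0.1428571² + 0.1428571² + 0.1428571² + 0.1428571² + 0.1428571² = 0.0816327 + 0.0204082 + 0.0204082 + 0.0204082 + 0.0204082 + 0.0204082 = 0.1836735.
So 1/D = 5.44444, i.e. 5.444 to 3 decimal places.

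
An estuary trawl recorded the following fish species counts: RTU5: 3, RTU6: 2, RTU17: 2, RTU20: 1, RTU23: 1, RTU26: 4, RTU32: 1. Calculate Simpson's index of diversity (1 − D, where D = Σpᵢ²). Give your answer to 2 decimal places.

0.82

Total N = 3+2+2+1+1+4+1 = 14, so the proportions are 0.2143, 0.1429, 0.1429, 0.0714, 0.0714, 0.2857, 0.0714 (working shown to 4 dp, full precision carried).
D = 0.2143² + 0.1429² + 0.1429² + 0.0714² + 0.0714² + 0.2857² + 0.0714² = 0.0459 + 0.0204 + 0.0204 + 0.0051 + 0.0051 + 0.0816 + 0.0051 = 0.1837.
So 1 − D = 0.8163, i.e. 0.82 to 2 decimal places.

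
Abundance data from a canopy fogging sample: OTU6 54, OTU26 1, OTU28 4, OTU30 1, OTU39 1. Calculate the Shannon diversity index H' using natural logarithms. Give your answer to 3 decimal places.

Total N = 54+1+4+1+1 = 61, so the proportions are 0.88525, 0.01639, 0.06557, 0.01639, 0.01639 (working shown to 5 dp, full precision carried).
Each pᵢ ln pᵢ term: 0.88525×(-0.12189)=-0.10790, 0.01639×(-4.11087)=-0.06739, 0.06557×(-2.72458)=-0.17866, 0.01639×(-4.11087)=-0.06739, 0.01639×(-4.11087)=-0.06739.
Sum = -0.48874, so H' = 0.489.

0.489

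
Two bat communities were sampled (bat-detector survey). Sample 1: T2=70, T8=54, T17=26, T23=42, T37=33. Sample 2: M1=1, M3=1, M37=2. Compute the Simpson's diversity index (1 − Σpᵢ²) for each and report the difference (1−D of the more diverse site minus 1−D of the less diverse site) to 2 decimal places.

0.15

Sample 1: N=225, proportions 0.3111, 0.24, 0.1156, 0.1867, 0.1467, giving 1−D = 0.7759 (working shown to 4 dp, full precision carried).
Sample 2: N=4, proportions 0.25, 0.25, 0.5, giving 1−D = 0.6250.
Difference = |0.7759 − 0.6250| = 0.1509, i.e. 0.15 to 2 decimal places.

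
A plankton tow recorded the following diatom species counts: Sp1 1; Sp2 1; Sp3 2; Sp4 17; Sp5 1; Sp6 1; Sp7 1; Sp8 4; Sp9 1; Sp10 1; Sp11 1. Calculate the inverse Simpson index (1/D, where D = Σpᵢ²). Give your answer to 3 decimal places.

Total N = 1+1+2+17+1+1+1+4+1+1+1 = 31, so the proportions are 0.032258, 0.032258, 0.064516, 0.548387, 0.032258, 0.032258, 0.032258, 0.129032, 0.032258, 0.032258, 0.032258 (working shown to 6 dp, full precision carried).
D = 0.032258² + 0.032258² + 0.064516² + 0.548387² + 0.032258² + 0.032258² + 0.032258² + 0.129032² + 0.032258² + 0.032258² + 0.032258² = 0.001041 + 0.001041 + 0.004162 + 0.300728 + 0.001041 + 0.001041 + 0.001041 + 0.016649 + 0.001041 + 0.001041 + 0.001041 = 0.329865.
So 1/D = 3.03155, i.e. 3.032 to 3 decimal places.

3.032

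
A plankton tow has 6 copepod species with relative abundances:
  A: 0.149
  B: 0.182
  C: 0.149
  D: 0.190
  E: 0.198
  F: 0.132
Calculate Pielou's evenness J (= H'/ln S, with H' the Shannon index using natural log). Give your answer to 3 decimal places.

H' = −Σ pᵢ ln pᵢ = −((-0.28367) + (-0.31008) + (-0.28367) + (-0.31554) + (-0.32066) + (-0.26729)) = 1.78091 (working shown to 5 dp, full precision carried).
With S = 6 species, ln S = 1.79176, so J = 1.78091/1.79176 = 0.99394, i.e. 0.994 to 3 decimal places.

0.994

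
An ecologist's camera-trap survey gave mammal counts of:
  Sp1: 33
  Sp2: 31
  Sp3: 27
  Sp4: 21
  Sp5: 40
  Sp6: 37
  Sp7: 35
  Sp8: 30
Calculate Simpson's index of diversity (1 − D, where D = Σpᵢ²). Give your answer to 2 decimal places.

0.87

Total N = 33+31+27+21+40+37+35+30 = 254, so the proportions are 0.1299, 0.122, 0.1063, 0.0827, 0.1575, 0.1457, 0.1378, 0.1181 (working shown to 4 dp, full precision carried).
D = 0.1299² + 0.122² + 0.1063² + 0.0827² + 0.1575² + 0.1457² + 0.1378² + 0.1181² = 0.0169 + 0.0149 + 0.0113 + 0.0068 + 0.0248 + 0.0212 + 0.0190 + 0.0140 = 0.1289.
So 1 − D = 0.8711, i.e. 0.87 to 2 decimal places.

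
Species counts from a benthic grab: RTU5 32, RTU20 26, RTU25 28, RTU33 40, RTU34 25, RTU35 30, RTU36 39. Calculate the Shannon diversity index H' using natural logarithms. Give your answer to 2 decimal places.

Total N = 32+26+28+40+25+30+39 = 220, so the proportions are 0.1455, 0.1182, 0.1273, 0.1818, 0.1136, 0.1364, 0.1773 (working shown to 4 dp, full precision carried).
Each pᵢ ln pᵢ term: 0.1455×(-1.9279)=-0.2804, 0.1182×(-2.1355)=-0.2524, 0.1273×(-2.0614)=-0.2624, 0.1818×(-1.7047)=-0.3100, 0.1136×(-2.1748)=-0.2471, 0.1364×(-1.9924)=-0.2717, 0.1773×(-1.7301)=-0.3067.
Sum = -1.9306, so H' = 1.93.

1.93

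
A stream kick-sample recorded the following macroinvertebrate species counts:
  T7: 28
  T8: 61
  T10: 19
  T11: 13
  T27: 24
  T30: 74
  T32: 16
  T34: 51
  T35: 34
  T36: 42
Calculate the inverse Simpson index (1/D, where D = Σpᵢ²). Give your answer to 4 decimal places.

Total N = 28+61+19+13+24+74+16+51+34+42 = 362, so the proportions are 0.07734807, 0.16850829, 0.05248619, 0.0359116, 0.06629834, 0.20441989, 0.0441989, 0.14088398, 0.09392265, 0.1160221 (working shown to 8 dp, full precision carried).
D = 0.07734807² + 0.16850829² + 0.05248619² + 0.0359116² + 0.06629834² + 0.20441989² + 0.0441989² + 0.14088398² + 0.09392265² + 0.1160221² = 0.00598272 + 0.02839504 + 0.00275480 + 0.00128964 + 0.00439547 + 0.04178749 + 0.00195354 + 0.01984830 + 0.00882146 + 0.01346113 = 0.12868960.
So 1/D = 7.770636, i.e. 7.7706 to 4 decimal places.

7.7706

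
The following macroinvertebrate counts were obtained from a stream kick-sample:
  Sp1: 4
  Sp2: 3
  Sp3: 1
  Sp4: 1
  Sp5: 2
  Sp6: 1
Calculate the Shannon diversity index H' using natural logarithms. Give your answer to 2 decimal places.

1.63

Total N = 4+3+1+1+2+1 = 12, so the proportions are 0.3333, 0.25, 0.0833, 0.0833, 0.1667, 0.0833 (working shown to 4 dp, full precision carried).
Each pᵢ ln pᵢ term: 0.3333×(-1.0986)=-0.3662, 0.25×(-1.3863)=-0.3466, 0.0833×(-2.4849)=-0.2071, 0.0833×(-2.4849)=-0.2071, 0.1667×(-1.7918)=-0.2986, 0.0833×(-2.4849)=-0.2071.
Sum = -1.6326, so H' = 1.63.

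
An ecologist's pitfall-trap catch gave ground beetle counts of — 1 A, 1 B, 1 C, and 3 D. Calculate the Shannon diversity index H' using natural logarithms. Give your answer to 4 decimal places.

Total N = 1+1+1+3 = 6, so the proportions are 0.166667, 0.166667, 0.166667, 0.5 (working shown to 6 dp, full precision carried).
Each pᵢ ln pᵢ term: 0.166667×(-1.791759)=-0.298627, 0.166667×(-1.791759)=-0.298627, 0.166667×(-1.791759)=-0.298627, 0.5×(-0.693147)=-0.346574.
Sum = -1.242453, so H' = 1.2425.

1.2425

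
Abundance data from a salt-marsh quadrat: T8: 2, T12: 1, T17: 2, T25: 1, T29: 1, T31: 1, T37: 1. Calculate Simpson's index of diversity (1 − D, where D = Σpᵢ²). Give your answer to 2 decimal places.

0.84

Total N = 2+1+2+1+1+1+1 = 9, so the proportions are 0.2222, 0.1111, 0.2222, 0.1111, 0.1111, 0.1111, 0.1111 (working shown to 4 dp, full precision carried).
D = 0.2222² + 0.1111² + 0.2222² + 0.1111² + 0.1111² + 0.1111² + 0.1111² = 0.0494 + 0.0123 + 0.0494 + 0.0123 + 0.0123 + 0.0123 + 0.0123 = 0.1605.
So 1 − D = 0.8395, i.e. 0.84 to 2 decimal places.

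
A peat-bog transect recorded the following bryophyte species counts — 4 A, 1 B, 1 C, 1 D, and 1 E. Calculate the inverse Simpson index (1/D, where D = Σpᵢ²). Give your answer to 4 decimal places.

3.2000

Total N = 4+1+1+1+1 = 8, so the proportions are 0.5, 0.125, 0.125, 0.125, 0.125 (working shown to 8 dp, full precision carried).
D = 0.5² + 0.125² + 0.125² + 0.125² + 0.125² = 0.25000000 + 0.01562500 + 0.01562500 + 0.01562500 + 0.01562500 = 0.31250000.
So 1/D = 3.200000, i.e. 3.2000 to 4 decimal places.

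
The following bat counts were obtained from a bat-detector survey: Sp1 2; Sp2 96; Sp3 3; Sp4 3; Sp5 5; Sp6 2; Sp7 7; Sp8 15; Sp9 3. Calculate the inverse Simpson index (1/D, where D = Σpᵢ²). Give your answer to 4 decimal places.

1.9368

Total N = 2+96+3+3+5+2+7+15+3 = 136, so the proportions are 0.0147059, 0.7058824, 0.0220588, 0.0220588, 0.0367647, 0.0147059, 0.0514706, 0.1102941, 0.0220588 (working shown to 7 dp, full precision carried).
D = 0.0147059² + 0.7058824² + 0.0220588² + 0.0220588² + 0.0367647² + 0.0147059² + 0.0514706² + 0.1102941² + 0.0220588² = 0.0002163 + 0.4982699 + 0.0004866 + 0.0004866 + 0.0013516 + 0.0002163 + 0.0026492 + 0.0121648 + 0.0004866 = 0.5163279.
So 1/D = 1.936754, i.e. 1.9368 to 4 decimal places.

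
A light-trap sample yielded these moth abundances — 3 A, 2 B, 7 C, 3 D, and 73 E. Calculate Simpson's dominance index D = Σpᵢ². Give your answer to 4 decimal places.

0.6973

Total N = 3+2+7+3+73 = 88, so the proportions are 0.034091, 0.022727, 0.079545, 0.034091, 0.829545 (working shown to 6 dp, full precision carried).
D = 0.034091² + 0.022727² + 0.079545² + 0.034091² + 0.829545² = 0.001162 + 0.000517 + 0.006327 + 0.001162 + 0.688146 = 0.697314.
To 4 decimal places, D = 0.6973.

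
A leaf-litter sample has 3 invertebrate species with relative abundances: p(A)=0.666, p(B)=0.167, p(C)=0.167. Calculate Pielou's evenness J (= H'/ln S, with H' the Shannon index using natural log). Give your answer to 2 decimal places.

0.79

H' = −Σ pᵢ ln pᵢ = −((-0.2707) + (-0.2989) + (-0.2989)) = 0.8685 (working shown to 4 dp, full precision carried).
With S = 3 species, ln S = 1.0986, so J = 0.8685/1.0986 = 0.7905, i.e. 0.79 to 2 decimal places.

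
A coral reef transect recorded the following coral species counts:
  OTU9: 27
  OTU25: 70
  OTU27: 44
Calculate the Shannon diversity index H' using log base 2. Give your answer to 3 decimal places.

1.482

Total N = 27+70+44 = 141, so the proportions are 0.19149, 0.49645, 0.31206 (working shown to 5 dp, full precision carried).
Each pᵢ log₂ pᵢ term: 0.19149×(-2.38466)=-0.45664, 0.49645×(-1.01027)=-0.50155, 0.31206×(-1.68012)=-0.52429.
Sum = -1.48248, so H' = 1.482.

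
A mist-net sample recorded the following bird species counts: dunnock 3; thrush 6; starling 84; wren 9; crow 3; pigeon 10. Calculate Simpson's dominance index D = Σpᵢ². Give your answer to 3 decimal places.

Total N = 3+6+84+9+3+10 = 115, so the proportions are 0.02609, 0.05217, 0.73043, 0.07826, 0.02609, 0.08696 (working shown to 5 dp, full precision carried).
D = 0.02609² + 0.05217² + 0.73043² + 0.07826² + 0.02609² + 0.08696² = 0.00068 + 0.00272 + 0.53353 + 0.00612 + 0.00068 + 0.00756 = 0.55130.
To 3 decimal places, D = 0.551.

0.551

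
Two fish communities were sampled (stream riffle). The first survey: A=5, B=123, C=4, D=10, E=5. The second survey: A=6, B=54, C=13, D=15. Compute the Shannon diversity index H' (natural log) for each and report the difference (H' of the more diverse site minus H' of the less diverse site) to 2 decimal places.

The first survey: N=147, proportions 0.034, 0.8367, 0.0272, 0.068, 0.034, giving H' = 0.6601 (working shown to 4 dp, full precision carried).
The second survey: N=88, proportions 0.0682, 0.6136, 0.1477, 0.1705, giving H' = 1.0669.
Difference = |0.6601 − 1.0669| = 0.4068, i.e. 0.41 to 2 decimal places.

0.41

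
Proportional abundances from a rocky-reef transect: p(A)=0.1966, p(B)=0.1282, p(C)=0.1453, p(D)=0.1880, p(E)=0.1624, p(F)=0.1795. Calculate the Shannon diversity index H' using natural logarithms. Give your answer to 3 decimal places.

Each pᵢ ln pᵢ term (working shown to 5 dp, full precision carried): 0.1966×(-1.62658)=-0.31979, 0.1282×(-2.05416)=-0.26334, 0.1453×(-1.92895)=-0.28028, 0.188×(-1.67131)=-0.31421, 0.1624×(-1.81769)=-0.29519, 0.1795×(-1.71758)=-0.30831.
Sum = -1.78111, so H' = 1.781.

1.781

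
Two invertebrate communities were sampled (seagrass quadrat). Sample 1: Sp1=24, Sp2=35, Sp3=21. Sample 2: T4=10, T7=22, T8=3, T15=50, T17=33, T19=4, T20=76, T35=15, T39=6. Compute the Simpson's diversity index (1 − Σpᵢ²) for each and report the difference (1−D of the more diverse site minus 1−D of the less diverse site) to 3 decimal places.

Sample 1: N=80, proportions 0.3, 0.4375, 0.2625, giving 1−D = 0.64969 (working shown to 5 dp, full precision carried).
Sample 2: N=219, proportions 0.04566, 0.10046, 0.0137, 0.22831, 0.15068, 0.01826, 0.34703, 0.06849, 0.0274, giving 1−D = 0.78660.
Difference = |0.64969 − 0.78660| = 0.13691, i.e. 0.137 to 3 decimal places.

0.137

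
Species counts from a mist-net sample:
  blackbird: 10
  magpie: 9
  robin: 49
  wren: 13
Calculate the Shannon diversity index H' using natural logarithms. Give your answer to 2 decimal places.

Total N = 10+9+49+13 = 81, so the proportions are 0.1235, 0.1111, 0.6049, 0.1605 (working shown to 4 dp, full precision carried).
Each pᵢ ln pᵢ term: 0.1235×(-2.0919)=-0.2583, 0.1111×(-2.1972)=-0.2441, 0.6049×(-0.5026)=-0.3041, 0.1605×(-1.8295)=-0.2936.
Sum = -1.1001, so H' = 1.10.

1.10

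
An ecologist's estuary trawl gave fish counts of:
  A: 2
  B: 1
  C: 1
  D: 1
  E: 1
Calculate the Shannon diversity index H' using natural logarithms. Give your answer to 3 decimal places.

Total N = 2+1+1+1+1 = 6, so the proportions are 0.33333, 0.16667, 0.16667, 0.16667, 0.16667 (working shown to 5 dp, full precision carried).
Each pᵢ ln pᵢ term: 0.33333×(-1.09861)=-0.36620, 0.16667×(-1.79176)=-0.29863, 0.16667×(-1.79176)=-0.29863, 0.16667×(-1.79176)=-0.29863, 0.16667×(-1.79176)=-0.29863.
Sum = -1.56071, so H' = 1.561.

1.561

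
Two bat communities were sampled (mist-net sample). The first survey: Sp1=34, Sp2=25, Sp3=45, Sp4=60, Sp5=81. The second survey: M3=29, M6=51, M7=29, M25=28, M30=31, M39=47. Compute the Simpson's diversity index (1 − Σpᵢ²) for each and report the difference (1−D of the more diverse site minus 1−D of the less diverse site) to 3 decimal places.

0.054

The first survey: N=245, proportions 0.1387755, 0.1020408, 0.1836735, 0.244898, 0.3306122, giving 1−D = 0.7673136 (working shown to 7 dp, full precision carried).
The second survey: N=215, proportions 0.1348837, 0.2372093, 0.1348837, 0.1302326, 0.144186, 0.2186047, giving 1−D = 0.8218064.
Difference = |0.7673136 − 0.8218064| = 0.0544928, i.e. 0.054 to 3 decimal places.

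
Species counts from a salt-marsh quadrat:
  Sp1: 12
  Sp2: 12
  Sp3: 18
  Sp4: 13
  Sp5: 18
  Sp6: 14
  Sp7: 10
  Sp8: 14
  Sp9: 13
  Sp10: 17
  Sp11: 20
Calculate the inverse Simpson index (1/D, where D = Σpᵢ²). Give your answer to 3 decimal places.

Total N = 12+12+18+13+18+14+10+14+13+17+20 = 161, so the proportions are 0.07453416, 0.07453416, 0.11180124, 0.08074534, 0.11180124, 0.08695652, 0.0621118, 0.08695652, 0.08074534, 0.10559006, 0.1242236 (working shown to 8 dp, full precision carried).
D = 0.07453416² + 0.07453416² + 0.11180124² + 0.08074534² + 0.11180124² + 0.08695652² + 0.0621118² + 0.08695652² + 0.08074534² + 0.10559006² + 0.1242236² = 0.00555534 + 0.00555534 + 0.01249952 + 0.00651981 + 0.01249952 + 0.00756144 + 0.00385788 + 0.00756144 + 0.00651981 + 0.01114926 + 0.01543150 = 0.09471085.
So 1/D = 10.55845, i.e. 10.558 to 3 decimal places.

10.558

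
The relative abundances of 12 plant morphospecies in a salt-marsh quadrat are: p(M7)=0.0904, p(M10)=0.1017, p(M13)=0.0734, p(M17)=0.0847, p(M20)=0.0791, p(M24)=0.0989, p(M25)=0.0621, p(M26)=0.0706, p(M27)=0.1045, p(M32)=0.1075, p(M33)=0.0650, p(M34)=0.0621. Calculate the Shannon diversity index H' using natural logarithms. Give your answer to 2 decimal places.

Each pᵢ ln pᵢ term (working shown to 4 dp, full precision carried): 0.0904×(-2.4035)=-0.2173, 0.1017×(-2.2857)=-0.2325, 0.0734×(-2.6118)=-0.1917, 0.0847×(-2.4686)=-0.2091, 0.0791×(-2.5370)=-0.2007, 0.0989×(-2.3136)=-0.2288, 0.0621×(-2.7790)=-0.1726, 0.0706×(-2.6507)=-0.1871, 0.1045×(-2.2586)=-0.2360, 0.1075×(-2.2303)=-0.2398, 0.065×(-2.7334)=-0.1777, 0.0621×(-2.7790)=-0.1726.
Sum = -2.4658, so H' = 2.47.

2.47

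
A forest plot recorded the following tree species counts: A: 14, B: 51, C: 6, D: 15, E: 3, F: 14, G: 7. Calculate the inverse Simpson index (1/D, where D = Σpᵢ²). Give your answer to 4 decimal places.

3.6534

Total N = 14+51+6+15+3+14+7 = 110, so the proportions are 0.12727273, 0.46363636, 0.05454545, 0.13636364, 0.02727273, 0.12727273, 0.06363636 (working shown to 8 dp, full precision carried).
D = 0.12727273² + 0.46363636² + 0.05454545² + 0.13636364² + 0.02727273² + 0.12727273² + 0.06363636² = 0.01619835 + 0.21495868 + 0.00297521 + 0.01859504 + 0.00074380 + 0.01619835 + 0.00404959 = 0.27371901.
So 1/D = 3.653382, i.e. 3.6534 to 4 decimal places.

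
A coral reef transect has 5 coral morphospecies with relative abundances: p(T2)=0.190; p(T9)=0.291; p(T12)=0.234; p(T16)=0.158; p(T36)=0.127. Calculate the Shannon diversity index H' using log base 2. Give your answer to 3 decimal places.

Each pᵢ log₂ pᵢ term (working shown to 5 dp, full precision carried): 0.19×(-2.39593)=-0.45523, 0.291×(-1.78091)=-0.51824, 0.234×(-2.09542)=-0.49033, 0.158×(-2.66200)=-0.42060, 0.127×(-2.97710)=-0.37809.
Sum = -2.26249, so H' = 2.262.

2.262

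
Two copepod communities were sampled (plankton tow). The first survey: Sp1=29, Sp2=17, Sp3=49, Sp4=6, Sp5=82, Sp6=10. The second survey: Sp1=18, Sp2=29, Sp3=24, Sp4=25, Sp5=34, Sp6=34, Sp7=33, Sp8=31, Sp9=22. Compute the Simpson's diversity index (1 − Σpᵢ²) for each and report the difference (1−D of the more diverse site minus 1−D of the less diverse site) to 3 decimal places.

The first survey: N=193, proportions 0.15026, 0.08808, 0.25389, 0.03109, 0.42487, 0.05181, giving 1−D = 0.72104 (working shown to 5 dp, full precision carried).
The second survey: N=250, proportions 0.072, 0.116, 0.096, 0.1, 0.136, 0.136, 0.132, 0.124, 0.088, giving 1−D = 0.88461.
Difference = |0.72104 − 0.88461| = 0.16357, i.e. 0.164 to 3 decimal places.

0.164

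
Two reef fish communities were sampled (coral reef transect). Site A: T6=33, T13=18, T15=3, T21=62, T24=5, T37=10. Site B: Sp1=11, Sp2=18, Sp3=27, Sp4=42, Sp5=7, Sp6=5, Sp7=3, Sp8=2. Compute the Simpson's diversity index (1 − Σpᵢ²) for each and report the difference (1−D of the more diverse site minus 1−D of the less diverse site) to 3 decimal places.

0.085

Site A: N=131, proportions 0.25191, 0.1374, 0.0229, 0.47328, 0.03817, 0.07634, giving 1−D = 0.68586 (working shown to 5 dp, full precision carried).
Site B: N=115, proportions 0.09565, 0.15652, 0.23478, 0.36522, 0.06087, 0.04348, 0.02609, 0.01739, giving 1−D = 0.77127.
Difference = |0.68586 − 0.77127| = 0.08541, i.e. 0.085 to 3 decimal places.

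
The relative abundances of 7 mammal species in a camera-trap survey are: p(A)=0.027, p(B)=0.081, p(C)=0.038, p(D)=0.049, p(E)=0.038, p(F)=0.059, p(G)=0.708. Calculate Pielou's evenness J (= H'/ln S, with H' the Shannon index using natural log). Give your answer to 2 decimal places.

0.57

H' = −Σ pᵢ ln pᵢ = −((-0.0975) + (-0.2036) + (-0.1243) + (-0.1478) + (-0.1243) + (-0.1670) + (-0.2445)) = 1.1089 (working shown to 4 dp, full precision carried).
With S = 7 species, ln S = 1.9459, so J = 1.1089/1.9459 = 0.5698, i.e. 0.57 to 2 decimal places.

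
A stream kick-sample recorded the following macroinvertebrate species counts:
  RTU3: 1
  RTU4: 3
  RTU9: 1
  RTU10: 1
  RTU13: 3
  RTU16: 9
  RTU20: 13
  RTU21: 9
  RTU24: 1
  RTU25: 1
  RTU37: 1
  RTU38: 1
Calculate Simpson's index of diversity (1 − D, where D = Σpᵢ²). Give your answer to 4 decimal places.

Total N = 1+3+1+1+3+9+13+9+1+1+1+1 = 44, so the proportions are 0.022727, 0.068182, 0.022727, 0.022727, 0.068182, 0.204545, 0.295455, 0.204545, 0.022727, 0.022727, 0.022727, 0.022727 (working shown to 6 dp, full precision carried).
D = 0.022727² + 0.068182² + 0.022727² + 0.022727² + 0.068182² + 0.204545² + 0.295455² + 0.204545² + 0.022727² + 0.022727² + 0.022727² + 0.022727² = 0.000517 + 0.004649 + 0.000517 + 0.000517 + 0.004649 + 0.041839 + 0.087293 + 0.041839 + 0.000517 + 0.000517 + 0.000517 + 0.000517 = 0.183884.
So 1 − D = 0.816116, i.e. 0.8161 to 4 decimal places.

0.8161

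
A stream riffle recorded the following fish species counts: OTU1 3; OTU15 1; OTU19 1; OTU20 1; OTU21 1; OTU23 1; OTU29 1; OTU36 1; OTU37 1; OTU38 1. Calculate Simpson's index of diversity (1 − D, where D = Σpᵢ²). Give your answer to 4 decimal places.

0.8750

Total N = 3+1+1+1+1+1+1+1+1+1 = 12, so the proportions are 0.25, 0.083333, 0.083333, 0.083333, 0.083333, 0.083333, 0.083333, 0.083333, 0.083333, 0.083333 (working shown to 6 dp, full precision carried).
D = 0.25² + 0.083333² + 0.083333² + 0.083333² + 0.083333² + 0.083333² + 0.083333² + 0.083333² + 0.083333² + 0.083333² = 0.062500 + 0.006944 + 0.006944 + 0.006944 + 0.006944 + 0.006944 + 0.006944 + 0.006944 + 0.006944 + 0.006944 = 0.125000.
So 1 − D = 0.875000, i.e. 0.8750 to 4 decimal places.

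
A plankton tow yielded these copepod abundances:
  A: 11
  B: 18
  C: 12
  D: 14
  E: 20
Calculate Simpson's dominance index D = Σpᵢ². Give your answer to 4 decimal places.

0.2107

Total N = 11+18+12+14+20 = 75, so the proportions are 0.146667, 0.24, 0.16, 0.186667, 0.266667 (working shown to 6 dp, full precision carried).
D = 0.146667² + 0.24² + 0.16² + 0.186667² + 0.266667² = 0.021511 + 0.057600 + 0.025600 + 0.034844 + 0.071111 = 0.210667.
To 4 decimal places, D = 0.2107.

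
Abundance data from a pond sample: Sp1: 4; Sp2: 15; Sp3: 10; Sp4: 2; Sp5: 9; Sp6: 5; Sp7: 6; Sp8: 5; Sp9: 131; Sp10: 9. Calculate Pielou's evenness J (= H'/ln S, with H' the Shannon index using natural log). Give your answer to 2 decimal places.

0.57

Total N = 4+15+10+2+9+5+6+5+131+9 = 196, so the proportions are 0.0204, 0.0765, 0.051, 0.0102, 0.0459, 0.0255, 0.0306, 0.0255, 0.6684, 0.0459 (working shown to 4 dp, full precision carried).
H' = −Σ pᵢ ln pᵢ = −((-0.0794) + (-0.1967) + (-0.1518) + (-0.0468) + (-0.1415) + (-0.0936) + (-0.1067) + (-0.0936) + (-0.2693) + (-0.1415)) = 1.3208.
With S = 10 species, ln S = 2.3026, so J = 1.3208/2.3026 = 0.5736, i.e. 0.57 to 2 decimal places.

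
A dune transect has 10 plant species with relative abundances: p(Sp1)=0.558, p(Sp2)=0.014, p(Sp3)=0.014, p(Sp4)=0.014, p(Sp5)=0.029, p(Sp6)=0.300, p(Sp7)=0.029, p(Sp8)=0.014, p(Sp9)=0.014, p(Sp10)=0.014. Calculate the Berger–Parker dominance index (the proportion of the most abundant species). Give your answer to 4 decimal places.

The largest proportion is 0.558, i.e. d = 0.5580 to 4 decimal places.

0.5580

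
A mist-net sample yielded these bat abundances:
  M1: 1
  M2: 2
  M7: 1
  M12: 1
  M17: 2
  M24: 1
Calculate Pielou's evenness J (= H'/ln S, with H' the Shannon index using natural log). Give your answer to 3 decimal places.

Total N = 1+2+1+1+2+1 = 8, so the proportions are 0.125, 0.25, 0.125, 0.125, 0.25, 0.125 (working shown to 5 dp, full precision carried).
H' = −Σ pᵢ ln pᵢ = −((-0.25993) + (-0.34657) + (-0.25993) + (-0.25993) + (-0.34657) + (-0.25993)) = 1.73287.
With S = 6 species, ln S = 1.79176, so J = 1.73287/1.79176 = 0.96713, i.e. 0.967 to 3 decimal places.

0.967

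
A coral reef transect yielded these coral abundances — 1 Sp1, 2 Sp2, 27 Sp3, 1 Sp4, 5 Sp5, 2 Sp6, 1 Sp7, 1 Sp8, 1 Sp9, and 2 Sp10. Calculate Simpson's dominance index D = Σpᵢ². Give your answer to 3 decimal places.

0.417

Total N = 1+2+27+1+5+2+1+1+1+2 = 43, so the proportions are 0.02326, 0.04651, 0.62791, 0.02326, 0.11628, 0.04651, 0.02326, 0.02326, 0.02326, 0.04651 (working shown to 5 dp, full precision carried).
D = 0.02326² + 0.04651² + 0.62791² + 0.02326² + 0.11628² + 0.04651² + 0.02326² + 0.02326² + 0.02326² + 0.04651² = 0.00054 + 0.00216 + 0.39427 + 0.00054 + 0.01352 + 0.00216 + 0.00054 + 0.00054 + 0.00054 + 0.00216 = 0.41698.
To 3 decimal places, D = 0.417.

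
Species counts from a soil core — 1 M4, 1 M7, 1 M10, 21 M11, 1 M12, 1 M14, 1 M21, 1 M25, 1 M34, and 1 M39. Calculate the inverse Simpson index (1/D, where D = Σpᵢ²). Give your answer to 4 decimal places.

2.0000

Total N = 1+1+1+21+1+1+1+1+1+1 = 30, so the proportions are 0.0333333, 0.0333333, 0.0333333, 0.7, 0.0333333, 0.0333333, 0.0333333, 0.0333333, 0.0333333, 0.0333333 (working shown to 7 dp, full precision carried).
D = 0.0333333² + 0.0333333² + 0.0333333² + 0.7² + 0.0333333² + 0.0333333² + 0.0333333² + 0.0333333² + 0.0333333² + 0.0333333² = 0.0011111 + 0.0011111 + 0.0011111 + 0.4900000 + 0.0011111 + 0.0011111 + 0.0011111 + 0.0011111 + 0.0011111 + 0.0011111 = 0.5000000.
So 1/D = 2.000000, i.e. 2.0000 to 4 decimal places.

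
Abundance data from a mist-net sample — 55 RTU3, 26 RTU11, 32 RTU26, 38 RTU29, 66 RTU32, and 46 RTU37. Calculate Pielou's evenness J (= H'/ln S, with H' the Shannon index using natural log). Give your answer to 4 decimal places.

Total N = 55+26+32+38+66+46 = 263, so the proportions are 0.209125, 0.098859, 0.121673, 0.144487, 0.250951, 0.174905 (working shown to 6 dp, full precision carried).
H' = −Σ pᵢ ln pᵢ = −((-0.327244) + (-0.228766) + (-0.256294) + (-0.279519) + (-0.346939) + (-0.304949)) = 1.743712.
With S = 6 species, ln S = 1.791759, so J = 1.743712/1.791759 = 0.973184, i.e. 0.9732 to 4 decimal places.

0.9732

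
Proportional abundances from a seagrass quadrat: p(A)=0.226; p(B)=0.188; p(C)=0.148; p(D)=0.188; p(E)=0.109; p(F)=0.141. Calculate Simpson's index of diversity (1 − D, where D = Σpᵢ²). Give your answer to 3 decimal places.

D = 0.226² + 0.188² + 0.148² + 0.188² + 0.109² + 0.141² = 0.05108 + 0.03534 + 0.02190 + 0.03534 + 0.01188 + 0.01988 = 0.17543 (working shown to 5 dp, full precision carried).
So 1 − D = 0.82457, i.e. 0.825 to 3 decimal places.

0.825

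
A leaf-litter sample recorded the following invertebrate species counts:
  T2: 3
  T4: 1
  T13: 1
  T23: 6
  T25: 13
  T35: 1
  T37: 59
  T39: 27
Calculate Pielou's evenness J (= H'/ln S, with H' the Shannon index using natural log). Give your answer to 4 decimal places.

0.6317

Total N = 3+1+1+6+13+1+59+27 = 111, so the proportions are 0.027027, 0.009009, 0.009009, 0.054054, 0.117117, 0.009009, 0.531532, 0.243243 (working shown to 6 dp, full precision carried).
H' = −Σ pᵢ ln pᵢ = −((-0.097592) + (-0.042428) + (-0.042428) + (-0.157717) + (-0.251167) + (-0.042428) + (-0.335924) + (-0.343871)) = 1.313557.
With S = 8 species, ln S = 2.079442, so J = 1.313557/2.079442 = 0.631687, i.e. 0.6317 to 4 decimal places.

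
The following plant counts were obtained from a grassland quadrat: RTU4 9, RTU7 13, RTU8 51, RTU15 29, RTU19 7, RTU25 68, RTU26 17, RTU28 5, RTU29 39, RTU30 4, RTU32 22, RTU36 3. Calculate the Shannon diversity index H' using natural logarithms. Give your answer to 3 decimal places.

2.112

Total N = 9+13+51+29+7+68+17+5+39+4+22+3 = 267, so the proportions are 0.03371, 0.04869, 0.19101, 0.10861, 0.02622, 0.25468, 0.06367, 0.01873, 0.14607, 0.01498, 0.0824, 0.01124 (working shown to 5 dp, full precision carried).
Each pᵢ ln pᵢ term: 0.03371×(-3.39002)=-0.11427, 0.04869×(-3.02230)=-0.14715, 0.19101×(-1.65542)=-0.31620, 0.10861×(-2.21995)=-0.24112, 0.02622×(-3.64134)=-0.09547, 0.25468×(-1.36774)=-0.34834, 0.06367×(-2.75404)=-0.17535, 0.01873×(-3.97781)=-0.07449, 0.14607×(-1.92369)=-0.28099, 0.01498×(-4.20095)=-0.06294, 0.0824×(-2.49621)=-0.20568, 0.01124×(-4.48864)=-0.05043.
Sum = -2.11243, so H' = 2.112.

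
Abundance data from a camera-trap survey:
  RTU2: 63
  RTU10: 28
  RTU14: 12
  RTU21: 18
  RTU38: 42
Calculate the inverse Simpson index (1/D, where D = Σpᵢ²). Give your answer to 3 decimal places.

Total N = 63+28+12+18+42 = 163, so the proportions are 0.3865031, 0.1717791, 0.0736196, 0.1104294, 0.2576687 (working shown to 7 dp, full precision carried).
D = 0.3865031² + 0.1717791² + 0.0736196² + 0.1104294² + 0.2576687² = 0.1493846 + 0.0295081 + 0.0054199 + 0.0121947 + 0.0663932 = 0.2629004.
So 1/D = 3.80372, i.e. 3.804 to 3 decimal places.

3.804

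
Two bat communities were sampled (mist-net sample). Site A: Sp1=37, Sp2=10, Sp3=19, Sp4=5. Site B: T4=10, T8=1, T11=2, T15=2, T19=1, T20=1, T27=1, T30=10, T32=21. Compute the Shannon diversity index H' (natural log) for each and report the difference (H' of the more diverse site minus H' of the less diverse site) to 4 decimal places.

0.4353

Site A: N=71, proportions 0.521127, 0.140845, 0.267606, 0.070423, giving H' = 1.155337 (working shown to 6 dp, full precision carried).
Site B: N=49, proportions 0.204082, 0.020408, 0.040816, 0.040816, 0.020408, 0.020408, 0.020408, 0.204082, 0.428571, giving H' = 1.590611.
Difference = |1.155337 − 1.590611| = 0.435274, i.e. 0.4353 to 4 decimal places.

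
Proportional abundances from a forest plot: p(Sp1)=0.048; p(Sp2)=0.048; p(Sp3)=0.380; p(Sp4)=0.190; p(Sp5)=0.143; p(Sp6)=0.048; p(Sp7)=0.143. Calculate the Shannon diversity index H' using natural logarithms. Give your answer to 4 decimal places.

Each pᵢ ln pᵢ term (working shown to 6 dp, full precision carried): 0.048×(-3.036554)=-0.145755, 0.048×(-3.036554)=-0.145755, 0.38×(-0.967584)=-0.367682, 0.19×(-1.660731)=-0.315539, 0.143×(-1.944911)=-0.278122, 0.048×(-3.036554)=-0.145755, 0.143×(-1.944911)=-0.278122.
Sum = -1.676729, so H' = 1.6767.

1.6767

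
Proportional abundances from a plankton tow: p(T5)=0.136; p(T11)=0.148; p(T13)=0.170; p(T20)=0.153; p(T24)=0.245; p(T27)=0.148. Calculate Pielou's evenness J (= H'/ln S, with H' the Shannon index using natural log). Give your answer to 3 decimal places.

0.988

H' = −Σ pᵢ ln pᵢ = −((-0.27133) + (-0.28276) + (-0.30123) + (-0.28723) + (-0.34459) + (-0.28276)) = 1.76991 (working shown to 5 dp, full precision carried).
With S = 6 species, ln S = 1.79176, so J = 1.76991/1.79176 = 0.98780, i.e. 0.988 to 3 decimal places.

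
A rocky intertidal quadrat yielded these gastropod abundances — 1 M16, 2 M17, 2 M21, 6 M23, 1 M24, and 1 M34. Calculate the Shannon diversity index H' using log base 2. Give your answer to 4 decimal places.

Total N = 1+2+2+6+1+1 = 13, so the proportions are 0.076923, 0.153846, 0.153846, 0.461538, 0.076923, 0.076923 (working shown to 6 dp, full precision carried).
Each pᵢ log₂ pᵢ term: 0.076923×(-3.700440)=-0.284649, 0.153846×(-2.700440)=-0.415452, 0.153846×(-2.700440)=-0.415452, 0.461538×(-1.115477)=-0.514836, 0.076923×(-3.700440)=-0.284649, 0.076923×(-3.700440)=-0.284649.
Sum = -2.199688, so H' = 2.1997.

2.1997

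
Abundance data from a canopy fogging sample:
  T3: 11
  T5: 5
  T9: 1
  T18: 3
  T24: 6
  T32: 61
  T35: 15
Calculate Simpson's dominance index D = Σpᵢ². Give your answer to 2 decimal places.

0.40

Total N = 11+5+1+3+6+61+15 = 102, so the proportions are 0.1078, 0.049, 0.0098, 0.0294, 0.0588, 0.598, 0.1471 (working shown to 4 dp, full precision carried).
D = 0.1078² + 0.049² + 0.0098² + 0.0294² + 0.0588² + 0.598² + 0.1471² = 0.0116 + 0.0024 + 0.0001 + 0.0009 + 0.0035 + 0.3577 + 0.0216 = 0.3977.
To 2 decimal places, D = 0.40.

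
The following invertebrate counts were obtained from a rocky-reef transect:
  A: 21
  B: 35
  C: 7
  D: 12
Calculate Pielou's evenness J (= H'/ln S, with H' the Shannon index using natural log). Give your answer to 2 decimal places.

Total N = 21+35+7+12 = 75, so the proportions are 0.28, 0.4667, 0.0933, 0.16 (working shown to 4 dp, full precision carried).
H' = −Σ pᵢ ln pᵢ = −((-0.3564) + (-0.3557) + (-0.2213) + (-0.2932)) = 1.2267.
With S = 4 species, ln S = 1.3863, so J = 1.2267/1.3863 = 0.8848, i.e. 0.88 to 2 decimal places.

0.88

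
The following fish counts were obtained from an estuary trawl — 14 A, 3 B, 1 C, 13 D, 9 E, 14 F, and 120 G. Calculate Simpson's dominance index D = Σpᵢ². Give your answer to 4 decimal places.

0.4972

Total N = 14+3+1+13+9+14+120 = 174, so the proportions are 0.08046, 0.017241, 0.005747, 0.074713, 0.051724, 0.08046, 0.689655 (working shown to 6 dp, full precision carried).
D = 0.08046² + 0.017241² + 0.005747² + 0.074713² + 0.051724² + 0.08046² + 0.689655² = 0.006474 + 0.000297 + 0.000033 + 0.005582 + 0.002675 + 0.006474 + 0.475624 = 0.497159.
To 4 decimal places, D = 0.4972.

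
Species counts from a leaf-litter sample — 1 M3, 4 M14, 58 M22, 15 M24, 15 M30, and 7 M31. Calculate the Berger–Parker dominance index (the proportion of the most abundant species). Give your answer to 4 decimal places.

0.5800

Total N = 1+4+58+15+15+7 = 100, so the proportions are 0.01, 0.04, 0.58, 0.15, 0.15, 0.07 (working shown to 6 dp, full precision carried).
The largest proportion is 0.58, i.e. d = 0.5800 to 4 decimal places.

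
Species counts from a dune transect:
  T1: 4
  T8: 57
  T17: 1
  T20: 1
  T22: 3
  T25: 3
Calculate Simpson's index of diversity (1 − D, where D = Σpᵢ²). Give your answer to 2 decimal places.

Total N = 4+57+1+1+3+3 = 69, so the proportions are 0.058, 0.8261, 0.0145, 0.0145, 0.0435, 0.0435 (working shown to 4 dp, full precision carried).
D = 0.058² + 0.8261² + 0.0145² + 0.0145² + 0.0435² + 0.0435² = 0.0034 + 0.6824 + 0.0002 + 0.0002 + 0.0019 + 0.0019 = 0.6900.
So 1 − D = 0.3100, i.e. 0.31 to 2 decimal places.

0.31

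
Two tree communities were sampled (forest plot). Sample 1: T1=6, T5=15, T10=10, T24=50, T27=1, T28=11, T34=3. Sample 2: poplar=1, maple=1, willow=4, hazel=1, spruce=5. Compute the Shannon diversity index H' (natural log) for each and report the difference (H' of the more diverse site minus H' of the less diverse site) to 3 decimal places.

Sample 1: N=96, proportions 0.0625, 0.15625, 0.10417, 0.52083, 0.01042, 0.11458, 0.03125, giving H' = 1.44278 (working shown to 5 dp, full precision carried).
Sample 2: N=12, proportions 0.08333, 0.08333, 0.33333, 0.08333, 0.41667, giving H' = 1.35221.
Difference = |1.44278 − 1.35221| = 0.09057, i.e. 0.091 to 3 decimal places.

0.091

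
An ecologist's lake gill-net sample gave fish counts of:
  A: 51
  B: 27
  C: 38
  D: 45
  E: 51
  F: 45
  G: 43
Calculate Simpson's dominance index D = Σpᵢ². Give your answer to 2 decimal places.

0.15

Total N = 51+27+38+45+51+45+43 = 300, so the proportions are 0.17, 0.09, 0.1267, 0.15, 0.17, 0.15, 0.1433 (working shown to 4 dp, full precision carried).
D = 0.17² + 0.09² + 0.1267² + 0.15² + 0.17² + 0.15² + 0.1433² = 0.0289 + 0.0081 + 0.0160 + 0.0225 + 0.0289 + 0.0225 + 0.0205 = 0.1475.
To 2 decimal places, D = 0.15.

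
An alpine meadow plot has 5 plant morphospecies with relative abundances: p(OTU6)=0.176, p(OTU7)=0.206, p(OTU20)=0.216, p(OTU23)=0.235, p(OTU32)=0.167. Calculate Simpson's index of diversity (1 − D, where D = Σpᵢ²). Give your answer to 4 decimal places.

0.7968

D = 0.176² + 0.206² + 0.216² + 0.235² + 0.167² = 0.030976 + 0.042436 + 0.046656 + 0.055225 + 0.027889 = 0.203182 (working shown to 6 dp, full precision carried).
So 1 − D = 0.796818, i.e. 0.7968 to 4 decimal places.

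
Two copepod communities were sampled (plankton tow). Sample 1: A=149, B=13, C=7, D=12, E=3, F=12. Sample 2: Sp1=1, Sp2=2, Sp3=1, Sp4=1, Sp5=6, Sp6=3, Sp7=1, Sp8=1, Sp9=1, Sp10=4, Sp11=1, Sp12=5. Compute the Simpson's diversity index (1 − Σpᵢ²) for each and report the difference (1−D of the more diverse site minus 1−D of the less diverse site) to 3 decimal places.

0.458

Sample 1: N=196, proportions 0.7602, 0.06633, 0.03571, 0.06122, 0.01531, 0.06122, giving 1−D = 0.40868 (working shown to 5 dp, full precision carried).
Sample 2: N=27, proportions 0.03704, 0.07407, 0.03704, 0.03704, 0.22222, 0.11111, 0.03704, 0.03704, 0.03704, 0.14815, 0.03704, 0.18519, giving 1−D = 0.86694.
Difference = |0.40868 − 0.86694| = 0.45826, i.e. 0.458 to 3 decimal places.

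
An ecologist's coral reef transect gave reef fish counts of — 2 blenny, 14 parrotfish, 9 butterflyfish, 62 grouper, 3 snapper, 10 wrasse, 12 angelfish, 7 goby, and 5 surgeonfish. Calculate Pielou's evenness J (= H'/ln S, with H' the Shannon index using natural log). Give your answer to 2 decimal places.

0.76

Total N = 2+14+9+62+3+10+12+7+5 = 124, so the proportions are 0.0161, 0.1129, 0.0726, 0.5, 0.0242, 0.0806, 0.0968, 0.0565, 0.0403 (working shown to 4 dp, full precision carried).
H' = −Σ pᵢ ln pᵢ = −((-0.0666) + (-0.2463) + (-0.1904) + (-0.3466) + (-0.0900) + (-0.2030) + (-0.2260) + (-0.1623) + (-0.1295)) = 1.6606.
With S = 9 species, ln S = 2.1972, so J = 1.6606/2.1972 = 0.7558, i.e. 0.76 to 2 decimal places.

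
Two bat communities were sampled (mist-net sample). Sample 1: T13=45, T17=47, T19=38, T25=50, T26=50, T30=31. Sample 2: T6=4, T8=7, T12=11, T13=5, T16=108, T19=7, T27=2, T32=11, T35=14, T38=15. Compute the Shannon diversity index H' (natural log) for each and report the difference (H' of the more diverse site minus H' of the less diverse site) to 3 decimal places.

0.250

Sample 1: N=261, proportions 0.17241, 0.18008, 0.14559, 0.19157, 0.19157, 0.11877, giving H' = 1.77854 (working shown to 5 dp, full precision carried).
Sample 2: N=184, proportions 0.02174, 0.03804, 0.05978, 0.02717, 0.58696, 0.03804, 0.01087, 0.05978, 0.07609, 0.08152, giving H' = 1.52900.
Difference = |1.77854 − 1.52900| = 0.24954, i.e. 0.250 to 3 decimal places.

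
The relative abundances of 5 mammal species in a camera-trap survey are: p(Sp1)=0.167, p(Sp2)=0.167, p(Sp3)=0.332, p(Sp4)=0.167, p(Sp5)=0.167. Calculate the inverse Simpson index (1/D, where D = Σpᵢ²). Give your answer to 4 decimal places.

4.5090

D = 0.167² + 0.167² + 0.332² + 0.167² + 0.167² = 0.02788900 + 0.02788900 + 0.11022400 + 0.02788900 + 0.02788900 = 0.22178000 (working shown to 8 dp, full precision carried).
So 1/D = 4.508973, i.e. 4.5090 to 4 decimal places.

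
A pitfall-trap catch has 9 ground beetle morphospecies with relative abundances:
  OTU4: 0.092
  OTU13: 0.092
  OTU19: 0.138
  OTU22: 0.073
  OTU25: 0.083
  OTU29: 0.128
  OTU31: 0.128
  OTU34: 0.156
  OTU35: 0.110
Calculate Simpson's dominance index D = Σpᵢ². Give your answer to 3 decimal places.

0.117

D = 0.092² + 0.092² + 0.138² + 0.073² + 0.083² + 0.128² + 0.128² + 0.156² + 0.11² = 0.00846 + 0.00846 + 0.01904 + 0.00533 + 0.00689 + 0.01638 + 0.01638 + 0.02434 + 0.01210 = 0.11739 (working shown to 5 dp, full precision carried).
To 3 decimal places, D = 0.117.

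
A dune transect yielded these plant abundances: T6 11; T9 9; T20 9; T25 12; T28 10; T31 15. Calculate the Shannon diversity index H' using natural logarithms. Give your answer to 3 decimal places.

1.775

Total N = 11+9+9+12+10+15 = 66, so the proportions are 0.16667, 0.13636, 0.13636, 0.18182, 0.15152, 0.22727 (working shown to 5 dp, full precision carried).
Each pᵢ ln pᵢ term: 0.16667×(-1.79176)=-0.29863, 0.13636×(-1.99243)=-0.27170, 0.13636×(-1.99243)=-0.27170, 0.18182×(-1.70475)=-0.30995, 0.15152×(-1.88707)=-0.28592, 0.22727×(-1.48160)=-0.33673.
Sum = -1.77462, so H' = 1.775.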